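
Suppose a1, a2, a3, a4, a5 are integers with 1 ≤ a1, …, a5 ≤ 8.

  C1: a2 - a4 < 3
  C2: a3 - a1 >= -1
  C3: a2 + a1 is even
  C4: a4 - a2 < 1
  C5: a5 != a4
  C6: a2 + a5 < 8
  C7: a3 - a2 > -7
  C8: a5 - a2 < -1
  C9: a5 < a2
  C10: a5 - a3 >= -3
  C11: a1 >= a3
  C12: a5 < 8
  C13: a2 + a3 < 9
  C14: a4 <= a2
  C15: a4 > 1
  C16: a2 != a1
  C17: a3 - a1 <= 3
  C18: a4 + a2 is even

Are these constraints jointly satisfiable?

Satisfiable

One satisfying assignment is a1 = 1, a2 = 5, a3 = 1, a4 = 5, a5 = 1.
For the less obvious constraints — constraint 1: a2 - a4 = 0; constraint 2: a3 - a1 = 0 — and the others hold by inspection.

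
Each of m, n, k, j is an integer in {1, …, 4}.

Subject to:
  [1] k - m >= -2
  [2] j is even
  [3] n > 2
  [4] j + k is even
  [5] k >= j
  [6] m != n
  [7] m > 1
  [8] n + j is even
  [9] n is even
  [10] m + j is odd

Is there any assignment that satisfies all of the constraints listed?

The assignment m = 3, n = 4, k = 4, j = 2 works:
  constraint 1 holds since k - m = 1.
  constraint 2 holds since j = 2 is even.
The rest check out directly.

Satisfiable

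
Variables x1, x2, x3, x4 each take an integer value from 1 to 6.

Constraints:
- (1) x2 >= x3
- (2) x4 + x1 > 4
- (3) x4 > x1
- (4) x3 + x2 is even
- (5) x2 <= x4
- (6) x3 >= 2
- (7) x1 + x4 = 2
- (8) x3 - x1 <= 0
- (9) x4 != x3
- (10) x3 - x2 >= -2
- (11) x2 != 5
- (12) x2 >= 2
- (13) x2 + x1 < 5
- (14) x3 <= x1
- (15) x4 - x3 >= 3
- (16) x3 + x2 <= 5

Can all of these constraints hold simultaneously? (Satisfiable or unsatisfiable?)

Unsatisfiable

From constraints 6 and 14: x1 ≥ x3 ≥ 2. From constraints 5 and 12: x4 ≥ x2 ≥ 2. Hence x1 + x4 ≥ 4. But constraint 7 requires x1 + x4 = 2, and 2 < 4. Contradiction.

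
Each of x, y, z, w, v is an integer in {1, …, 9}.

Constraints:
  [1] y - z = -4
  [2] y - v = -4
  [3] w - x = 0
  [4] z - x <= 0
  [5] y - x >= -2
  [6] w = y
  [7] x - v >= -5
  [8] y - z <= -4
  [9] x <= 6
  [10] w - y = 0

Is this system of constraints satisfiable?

Constraints 4, 5, and 8 give z − y ≥ 4, y − x ≥ -2, x − z ≥ 0.
Adding all 3 inequalities: the left sides telescope to 0, and the right sides sum to 4 + (-2) + 0 = 2. So 0 ≥ 2, which is false.

Unsatisfiable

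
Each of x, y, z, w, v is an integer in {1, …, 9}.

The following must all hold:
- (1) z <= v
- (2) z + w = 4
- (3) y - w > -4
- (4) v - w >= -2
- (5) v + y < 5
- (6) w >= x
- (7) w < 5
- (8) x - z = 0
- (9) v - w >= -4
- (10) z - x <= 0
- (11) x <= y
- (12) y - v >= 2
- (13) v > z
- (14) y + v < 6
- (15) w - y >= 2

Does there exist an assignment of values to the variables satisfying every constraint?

Unsatisfiable

Constraints 4, 12, and 15 give w − y ≥ 2, y − v ≥ 2, v − w ≥ -2.
Adding all 3 inequalities: the left sides telescope to 0, and the right sides sum to 2 + 2 + (-2) = 2. So 0 ≥ 2, which is false.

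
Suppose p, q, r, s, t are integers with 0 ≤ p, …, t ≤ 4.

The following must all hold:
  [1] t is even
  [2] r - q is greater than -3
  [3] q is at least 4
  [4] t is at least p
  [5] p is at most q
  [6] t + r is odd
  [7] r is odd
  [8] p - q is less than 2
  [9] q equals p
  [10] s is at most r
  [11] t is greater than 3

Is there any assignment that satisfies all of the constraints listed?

Setting (p, q, r, s, t) = (4, 4, 3, 2, 4) satisfies everything: constraint 2: r - q = -1; constraint 8: p - q = 0, and the others follow.

Satisfiable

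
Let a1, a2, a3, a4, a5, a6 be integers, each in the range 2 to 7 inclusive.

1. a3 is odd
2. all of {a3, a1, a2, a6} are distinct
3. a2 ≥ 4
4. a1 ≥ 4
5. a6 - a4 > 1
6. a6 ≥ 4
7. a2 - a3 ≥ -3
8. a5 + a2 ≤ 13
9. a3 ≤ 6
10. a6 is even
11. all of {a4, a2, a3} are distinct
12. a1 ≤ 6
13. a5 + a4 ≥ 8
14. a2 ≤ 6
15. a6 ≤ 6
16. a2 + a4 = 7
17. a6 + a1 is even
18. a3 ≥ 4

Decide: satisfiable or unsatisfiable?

Unsatisfiable

Constraints 3, 4, 6, 9, 12, 14, 15, and 18 confine each of a3, a1, a2, a6 to the 3 values {4, …, 6}.
Constraint 2 requires all 4 of them to be distinct, but only 3 values are available — impossible by the pigeonhole principle.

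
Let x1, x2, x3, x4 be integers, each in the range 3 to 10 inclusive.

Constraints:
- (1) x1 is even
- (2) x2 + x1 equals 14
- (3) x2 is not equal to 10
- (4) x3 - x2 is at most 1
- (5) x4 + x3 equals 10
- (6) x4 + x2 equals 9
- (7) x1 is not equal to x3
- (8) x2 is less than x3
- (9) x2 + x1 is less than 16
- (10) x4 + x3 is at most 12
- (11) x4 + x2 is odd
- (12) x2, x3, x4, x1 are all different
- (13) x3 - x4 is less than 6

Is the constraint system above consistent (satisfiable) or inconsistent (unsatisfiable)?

The assignment x1 = 8, x2 = 6, x3 = 7, x4 = 3 works:
  constraint 2 holds since x2 + x1 = 14.
  constraint 4 holds since x3 - x2 = 1.
  constraint 5 holds since x4 + x3 = 10.
The rest check out directly.

Satisfiable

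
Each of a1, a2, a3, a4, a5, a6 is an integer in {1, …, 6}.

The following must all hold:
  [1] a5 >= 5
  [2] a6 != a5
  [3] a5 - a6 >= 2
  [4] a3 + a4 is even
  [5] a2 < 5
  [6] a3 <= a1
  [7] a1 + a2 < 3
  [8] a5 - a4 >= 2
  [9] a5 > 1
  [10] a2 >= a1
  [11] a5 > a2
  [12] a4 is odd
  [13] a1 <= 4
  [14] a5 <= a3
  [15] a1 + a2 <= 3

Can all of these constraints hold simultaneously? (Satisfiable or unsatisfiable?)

From constraints 1 and 14: a3 ≥ a5 and a5 ≥ 5, so a3 ≥ 5. From constraints 6 and 13: a3 ≤ a1 and a1 ≤ 4, so a3 ≤ 4. But 4 < 5, so no value of a3 works.

Unsatisfiable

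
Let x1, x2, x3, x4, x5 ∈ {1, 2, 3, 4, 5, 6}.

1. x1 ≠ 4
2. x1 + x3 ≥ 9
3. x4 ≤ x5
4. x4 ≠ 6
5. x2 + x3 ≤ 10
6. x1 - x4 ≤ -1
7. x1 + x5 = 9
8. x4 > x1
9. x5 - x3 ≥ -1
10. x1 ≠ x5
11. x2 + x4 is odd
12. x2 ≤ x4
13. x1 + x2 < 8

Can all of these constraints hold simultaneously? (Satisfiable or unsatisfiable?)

Satisfiable

The assignment x1 = 3, x2 = 2, x3 = 6, x4 = 5, x5 = 6 works:
  constraint 2 holds since x1 + x3 = 9.
  constraint 5 holds since x2 + x3 = 8.
  constraint 6 holds since x1 - x4 = -2.
The rest check out directly.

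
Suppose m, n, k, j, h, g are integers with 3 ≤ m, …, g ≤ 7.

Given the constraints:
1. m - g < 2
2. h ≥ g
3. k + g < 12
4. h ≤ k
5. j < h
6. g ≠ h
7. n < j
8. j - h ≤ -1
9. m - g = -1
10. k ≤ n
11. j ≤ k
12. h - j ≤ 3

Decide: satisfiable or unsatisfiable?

Unsatisfiable

Constraints 4, 7, 8, and 10 give j < h, h ≤ k, k ≤ n, n < j. Chaining: j < h ≤ k ≤ n < j, which forces j < j — impossible.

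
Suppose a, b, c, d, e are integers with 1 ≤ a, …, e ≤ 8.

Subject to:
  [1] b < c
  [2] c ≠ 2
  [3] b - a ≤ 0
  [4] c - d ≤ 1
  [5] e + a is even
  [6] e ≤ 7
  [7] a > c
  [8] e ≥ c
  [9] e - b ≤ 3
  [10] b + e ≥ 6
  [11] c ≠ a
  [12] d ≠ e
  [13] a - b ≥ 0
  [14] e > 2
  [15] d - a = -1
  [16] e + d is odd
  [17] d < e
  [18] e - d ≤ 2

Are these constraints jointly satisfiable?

Take a = 6, b = 3, c = 5, d = 5, e = 6. Then constraint 3: b - a = -3; constraint 4: c - d = 0; constraint 9: e - b = 3, and every other listed constraint is also met.

Satisfiable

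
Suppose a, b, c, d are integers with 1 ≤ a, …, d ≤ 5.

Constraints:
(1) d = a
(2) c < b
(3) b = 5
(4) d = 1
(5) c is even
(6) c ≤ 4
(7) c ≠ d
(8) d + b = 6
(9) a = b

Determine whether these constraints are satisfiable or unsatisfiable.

Constraint 4 fixes d = 1 and constraint 3 fixes b = 5. Constraints 1 and 9 give d = a = b, so d = b. But 1 ≠ 5 — contradiction.

Unsatisfiable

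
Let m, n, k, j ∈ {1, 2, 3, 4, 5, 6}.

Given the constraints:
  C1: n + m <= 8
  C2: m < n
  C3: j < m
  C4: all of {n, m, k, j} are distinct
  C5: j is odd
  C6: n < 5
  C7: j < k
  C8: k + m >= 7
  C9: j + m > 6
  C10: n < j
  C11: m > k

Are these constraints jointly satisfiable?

Unsatisfiable

Constraints 2, 7, 10, and 11 give k < m, m < n, n < j, j < k. Chaining: k < m < n < j < k, which forces k < k — impossible.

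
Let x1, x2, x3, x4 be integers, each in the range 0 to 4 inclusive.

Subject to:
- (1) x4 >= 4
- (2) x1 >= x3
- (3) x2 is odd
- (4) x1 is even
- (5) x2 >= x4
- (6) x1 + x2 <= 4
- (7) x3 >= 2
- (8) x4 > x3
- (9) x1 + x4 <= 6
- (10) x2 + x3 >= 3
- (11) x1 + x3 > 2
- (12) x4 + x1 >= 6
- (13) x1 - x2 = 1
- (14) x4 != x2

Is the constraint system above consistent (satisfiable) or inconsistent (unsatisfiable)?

Unsatisfiable

From constraints 2 and 7: x1 ≥ x3 ≥ 2. From constraints 1 and 5: x2 ≥ x4 ≥ 4. Hence x1 + x2 ≥ 6. But constraint 6 requires x1 + x2 ≤ 4, and 4 < 6. Contradiction.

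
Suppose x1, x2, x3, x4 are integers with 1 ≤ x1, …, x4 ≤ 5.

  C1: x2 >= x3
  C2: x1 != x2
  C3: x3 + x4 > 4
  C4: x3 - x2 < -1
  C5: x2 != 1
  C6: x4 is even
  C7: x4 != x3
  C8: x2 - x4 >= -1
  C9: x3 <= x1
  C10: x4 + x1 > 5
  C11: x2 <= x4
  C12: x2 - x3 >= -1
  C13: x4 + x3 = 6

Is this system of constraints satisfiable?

Satisfiable

Setting (x1, x2, x3, x4) = (3, 4, 2, 4) satisfies everything: constraint 3: x3 + x4 = 6; constraint 4: x3 - x2 = -2; constraint 8: x2 - x4 = 0, and the others follow.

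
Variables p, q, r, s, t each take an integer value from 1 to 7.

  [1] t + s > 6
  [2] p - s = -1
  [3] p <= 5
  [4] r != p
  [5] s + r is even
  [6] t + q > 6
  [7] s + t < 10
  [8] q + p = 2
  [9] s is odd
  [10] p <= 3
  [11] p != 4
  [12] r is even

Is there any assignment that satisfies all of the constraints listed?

Constraint 9 makes s odd and constraint 12 makes r even, so s + r must be odd. Constraint 5 says s + r is even — contradiction.

Unsatisfiable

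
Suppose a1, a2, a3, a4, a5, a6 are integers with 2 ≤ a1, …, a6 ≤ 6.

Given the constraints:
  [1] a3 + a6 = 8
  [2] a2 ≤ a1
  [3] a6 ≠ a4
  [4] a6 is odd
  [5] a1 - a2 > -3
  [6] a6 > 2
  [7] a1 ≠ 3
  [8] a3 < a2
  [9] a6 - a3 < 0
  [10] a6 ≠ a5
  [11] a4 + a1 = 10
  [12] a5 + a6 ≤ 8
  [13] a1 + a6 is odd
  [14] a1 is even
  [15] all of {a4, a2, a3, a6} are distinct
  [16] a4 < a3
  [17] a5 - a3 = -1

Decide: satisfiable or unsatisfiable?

Setting (a1, a2, a3, a4, a5, a6) = (6, 6, 5, 4, 4, 3) satisfies everything: constraint 1: a3 + a6 = 8; constraint 5: a1 - a2 = 0, and the others follow.

Satisfiable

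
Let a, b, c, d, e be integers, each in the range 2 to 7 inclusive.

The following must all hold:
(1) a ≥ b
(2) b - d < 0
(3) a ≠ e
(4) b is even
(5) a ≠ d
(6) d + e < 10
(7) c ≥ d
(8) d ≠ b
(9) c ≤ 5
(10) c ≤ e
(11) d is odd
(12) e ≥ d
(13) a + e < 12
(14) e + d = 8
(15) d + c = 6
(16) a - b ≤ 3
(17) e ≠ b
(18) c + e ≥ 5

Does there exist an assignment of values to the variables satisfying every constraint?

Setting (a, b, c, d, e) = (4, 2, 3, 3, 5) satisfies everything: constraint 2: b - d = -1; constraint 6: d + e = 8, and the others follow.

Satisfiable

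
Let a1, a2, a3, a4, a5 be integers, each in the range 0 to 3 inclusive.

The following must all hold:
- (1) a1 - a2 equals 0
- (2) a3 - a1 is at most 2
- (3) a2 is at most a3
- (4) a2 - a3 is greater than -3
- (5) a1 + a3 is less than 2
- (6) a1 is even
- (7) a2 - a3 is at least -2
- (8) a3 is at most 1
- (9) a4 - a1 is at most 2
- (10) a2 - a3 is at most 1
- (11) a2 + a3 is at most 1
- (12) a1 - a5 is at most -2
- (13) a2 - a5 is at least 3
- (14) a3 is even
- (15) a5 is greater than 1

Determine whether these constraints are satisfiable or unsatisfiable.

Constraints 2, 10, 12, and 13 give a5 − a1 ≥ 2, a1 − a3 ≥ -2, a3 − a2 ≥ -1, a2 − a5 ≥ 3.
Adding all 4 inequalities: the left sides telescope to 0, and the right sides sum to 2 + (-2) + (-1) + 3 = 2. So 0 ≥ 2, which is false.

Unsatisfiable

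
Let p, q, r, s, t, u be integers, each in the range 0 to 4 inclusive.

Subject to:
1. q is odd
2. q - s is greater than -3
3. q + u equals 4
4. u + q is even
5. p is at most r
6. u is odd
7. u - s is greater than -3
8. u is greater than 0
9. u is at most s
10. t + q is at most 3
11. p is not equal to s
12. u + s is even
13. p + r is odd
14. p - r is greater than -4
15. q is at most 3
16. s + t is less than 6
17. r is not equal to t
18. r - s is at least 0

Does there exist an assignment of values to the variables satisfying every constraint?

The assignment p = 0, q = 1, r = 3, s = 3, t = 1, u = 3 works:
  constraint 2 holds since q - s = -2.
  constraint 3 holds since q + u = 4.
  constraint 7 holds since u - s = 0.
The rest check out directly.

Satisfiable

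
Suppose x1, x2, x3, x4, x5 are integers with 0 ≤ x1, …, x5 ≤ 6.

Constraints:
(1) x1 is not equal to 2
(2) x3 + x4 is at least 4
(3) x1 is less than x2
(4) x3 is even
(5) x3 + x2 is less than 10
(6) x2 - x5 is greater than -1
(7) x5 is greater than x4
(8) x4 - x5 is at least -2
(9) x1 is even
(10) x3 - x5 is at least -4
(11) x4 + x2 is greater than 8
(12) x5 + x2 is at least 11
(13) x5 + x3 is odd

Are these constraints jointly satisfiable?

Take x1 = 0, x2 = 6, x3 = 2, x4 = 4, x5 = 5. Then constraint 2: x3 + x4 = 6; constraint 5: x3 + x2 = 8, and every other listed constraint is also met.

Satisfiable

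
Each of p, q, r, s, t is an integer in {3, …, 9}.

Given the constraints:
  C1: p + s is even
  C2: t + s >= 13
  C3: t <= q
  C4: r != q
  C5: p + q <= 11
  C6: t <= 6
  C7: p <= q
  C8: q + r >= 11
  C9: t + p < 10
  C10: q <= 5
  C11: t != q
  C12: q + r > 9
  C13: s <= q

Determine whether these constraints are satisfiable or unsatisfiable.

Unsatisfiable

From constraint 6: t ≤ 6. From constraints 10 and 13: s ≤ q ≤ 5. Hence t + s ≤ 11. But constraint 2 requires t + s ≥ 13, and 13 > 11. Contradiction.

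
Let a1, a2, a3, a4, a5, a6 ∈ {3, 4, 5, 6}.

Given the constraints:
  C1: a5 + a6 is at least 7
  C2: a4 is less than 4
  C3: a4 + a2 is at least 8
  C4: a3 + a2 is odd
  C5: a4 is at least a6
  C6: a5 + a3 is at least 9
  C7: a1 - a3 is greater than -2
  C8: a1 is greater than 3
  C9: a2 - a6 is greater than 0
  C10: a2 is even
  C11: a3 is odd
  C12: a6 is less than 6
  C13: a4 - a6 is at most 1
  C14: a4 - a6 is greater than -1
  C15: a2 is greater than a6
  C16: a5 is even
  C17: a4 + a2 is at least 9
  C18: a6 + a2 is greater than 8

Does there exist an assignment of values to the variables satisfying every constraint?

The assignment a1 = 5, a2 = 6, a3 = 5, a4 = 3, a5 = 4, a6 = 3 works:
  constraint 1 holds since a5 + a6 = 7.
  constraint 3 holds since a4 + a2 = 9.
  constraint 6 holds since a5 + a3 = 9.
The rest check out directly.

Satisfiable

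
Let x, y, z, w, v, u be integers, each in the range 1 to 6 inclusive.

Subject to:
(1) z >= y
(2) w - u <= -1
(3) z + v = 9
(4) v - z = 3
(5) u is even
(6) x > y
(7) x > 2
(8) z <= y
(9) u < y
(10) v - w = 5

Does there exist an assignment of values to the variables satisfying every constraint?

Satisfiable

Try x = 6, y = 3, z = 3, w = 1, v = 6, u = 2.
Check constraint 2: w - u = -1; constraint 3: z + v = 9; constraint 4: v - z = 3. The remaining constraints are straightforward to verify.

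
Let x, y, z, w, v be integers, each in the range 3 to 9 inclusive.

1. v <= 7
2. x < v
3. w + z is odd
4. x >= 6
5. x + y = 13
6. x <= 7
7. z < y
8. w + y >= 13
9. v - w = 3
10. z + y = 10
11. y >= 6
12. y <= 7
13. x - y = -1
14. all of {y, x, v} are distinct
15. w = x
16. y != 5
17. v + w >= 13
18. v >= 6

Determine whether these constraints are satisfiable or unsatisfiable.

Unsatisfiable

Constraints 1, 4, 6, 11, 12, and 18 confine each of y, x, v to the 2 values {6, 7}.
Constraint 14 requires all 3 of them to be distinct, but only 2 values are available — impossible by the pigeonhole principle.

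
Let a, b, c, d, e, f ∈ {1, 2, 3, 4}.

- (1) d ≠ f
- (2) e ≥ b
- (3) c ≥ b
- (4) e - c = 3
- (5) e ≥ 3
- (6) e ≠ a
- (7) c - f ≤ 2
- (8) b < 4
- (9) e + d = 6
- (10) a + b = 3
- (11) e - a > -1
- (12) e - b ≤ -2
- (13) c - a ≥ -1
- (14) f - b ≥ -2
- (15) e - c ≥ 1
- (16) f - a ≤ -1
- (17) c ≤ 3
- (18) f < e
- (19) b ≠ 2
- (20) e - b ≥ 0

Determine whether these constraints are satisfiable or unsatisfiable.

Unsatisfiable

Constraints 12, 13, 14, 15, and 16 give c − a ≥ -1, a − f ≥ 1, f − b ≥ -2, b − e ≥ 2, e − c ≥ 1.
Adding all 5 inequalities: the left sides telescope to 0, and the right sides sum to (-1) + 1 + (-2) + 2 + 1 = 1. So 0 ≥ 1, which is false.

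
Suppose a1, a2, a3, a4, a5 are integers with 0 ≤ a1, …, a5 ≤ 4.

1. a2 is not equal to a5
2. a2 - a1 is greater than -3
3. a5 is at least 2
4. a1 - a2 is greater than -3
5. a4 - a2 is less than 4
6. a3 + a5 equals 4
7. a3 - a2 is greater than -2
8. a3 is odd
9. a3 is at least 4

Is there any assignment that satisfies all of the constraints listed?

From constraint 9: a3 ≥ 4. From constraint 3: a5 ≥ 2. Hence a3 + a5 ≥ 6. But constraint 6 requires a3 + a5 = 4, and 4 < 6. Contradiction.

Unsatisfiable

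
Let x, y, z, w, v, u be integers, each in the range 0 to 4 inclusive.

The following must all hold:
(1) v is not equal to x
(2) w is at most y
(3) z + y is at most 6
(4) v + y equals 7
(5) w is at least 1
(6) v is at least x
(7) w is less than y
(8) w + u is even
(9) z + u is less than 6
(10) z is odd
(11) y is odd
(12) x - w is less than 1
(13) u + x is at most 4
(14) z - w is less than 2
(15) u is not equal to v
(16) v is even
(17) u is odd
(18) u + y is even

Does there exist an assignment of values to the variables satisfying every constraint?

Satisfiable

Take x = 1, y = 3, z = 1, w = 1, v = 4, u = 3. Then constraint 3: z + y = 4; constraint 4: v + y = 7, and every other listed constraint is also met.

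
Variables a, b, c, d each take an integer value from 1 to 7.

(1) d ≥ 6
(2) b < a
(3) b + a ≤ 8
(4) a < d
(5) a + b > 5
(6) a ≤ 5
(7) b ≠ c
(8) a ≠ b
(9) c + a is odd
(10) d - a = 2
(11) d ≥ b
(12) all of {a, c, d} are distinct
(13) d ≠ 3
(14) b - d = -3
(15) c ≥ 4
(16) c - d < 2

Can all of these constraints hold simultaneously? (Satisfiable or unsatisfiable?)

One satisfying assignment is a = 4, b = 3, c = 7, d = 6.
For the less obvious constraints — constraint 3: b + a = 7; constraint 5: a + b = 7 — and the others hold by inspection.

Satisfiable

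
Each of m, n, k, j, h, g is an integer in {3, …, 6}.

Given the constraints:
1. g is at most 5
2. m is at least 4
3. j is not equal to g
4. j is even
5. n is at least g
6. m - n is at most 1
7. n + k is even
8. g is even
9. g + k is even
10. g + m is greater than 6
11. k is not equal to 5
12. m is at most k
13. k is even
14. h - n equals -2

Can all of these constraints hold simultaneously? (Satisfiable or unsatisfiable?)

Try m = 4, n = 6, k = 4, j = 6, h = 4, g = 4.
Check constraint 6: m - n = -2; constraint 10: g + m = 8; constraint 14: h - n = -2. The remaining constraints are straightforward to verify.

Satisfiable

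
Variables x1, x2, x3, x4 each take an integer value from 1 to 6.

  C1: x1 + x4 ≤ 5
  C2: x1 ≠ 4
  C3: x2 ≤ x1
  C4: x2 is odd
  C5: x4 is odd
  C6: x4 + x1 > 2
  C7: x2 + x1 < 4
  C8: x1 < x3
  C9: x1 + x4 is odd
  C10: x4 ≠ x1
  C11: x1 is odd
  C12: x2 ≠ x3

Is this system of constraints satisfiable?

Unsatisfiable

Constraint 11 makes x1 odd and constraint 5 makes x4 odd, so x1 + x4 must be even. Constraint 9 says x1 + x4 is odd — contradiction.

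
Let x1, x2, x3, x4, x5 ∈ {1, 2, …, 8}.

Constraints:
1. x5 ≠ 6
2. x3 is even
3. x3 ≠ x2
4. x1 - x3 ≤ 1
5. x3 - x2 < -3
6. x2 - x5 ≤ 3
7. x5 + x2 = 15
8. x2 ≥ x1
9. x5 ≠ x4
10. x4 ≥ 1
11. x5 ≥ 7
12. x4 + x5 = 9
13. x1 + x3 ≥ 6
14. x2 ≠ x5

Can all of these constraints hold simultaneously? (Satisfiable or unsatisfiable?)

Satisfiable

The assignment x1 = 2, x2 = 8, x3 = 4, x4 = 2, x5 = 7 works:
  constraint 4 holds since x1 - x3 = -2.
  constraint 5 holds since x3 - x2 = -4.
  constraint 6 holds since x2 - x5 = 1.
The rest check out directly.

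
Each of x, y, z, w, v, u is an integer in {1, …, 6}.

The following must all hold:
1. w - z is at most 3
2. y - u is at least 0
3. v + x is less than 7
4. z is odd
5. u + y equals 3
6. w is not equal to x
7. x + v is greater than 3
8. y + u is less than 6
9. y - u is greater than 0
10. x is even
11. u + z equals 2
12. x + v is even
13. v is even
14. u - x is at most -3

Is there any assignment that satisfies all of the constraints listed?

Satisfiable

The assignment x = 4, y = 2, z = 1, w = 1, v = 2, u = 1 works:
  constraint 1 holds since w - z = 0.
  constraint 2 holds since y - u = 1.
The rest check out directly.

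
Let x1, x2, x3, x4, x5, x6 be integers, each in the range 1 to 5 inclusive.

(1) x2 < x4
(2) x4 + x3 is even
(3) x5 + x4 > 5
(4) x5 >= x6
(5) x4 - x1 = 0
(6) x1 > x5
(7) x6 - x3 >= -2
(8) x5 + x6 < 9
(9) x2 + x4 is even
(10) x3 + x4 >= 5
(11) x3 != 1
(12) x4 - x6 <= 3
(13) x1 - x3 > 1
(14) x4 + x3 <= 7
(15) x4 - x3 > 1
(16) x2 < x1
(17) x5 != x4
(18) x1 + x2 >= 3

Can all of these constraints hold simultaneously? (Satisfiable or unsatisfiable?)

Setting (x1, x2, x3, x4, x5, x6) = (4, 2, 2, 4, 3, 3) satisfies everything: constraint 3: x5 + x4 = 7; constraint 5: x4 - x1 = 0, and the others follow.

Satisfiable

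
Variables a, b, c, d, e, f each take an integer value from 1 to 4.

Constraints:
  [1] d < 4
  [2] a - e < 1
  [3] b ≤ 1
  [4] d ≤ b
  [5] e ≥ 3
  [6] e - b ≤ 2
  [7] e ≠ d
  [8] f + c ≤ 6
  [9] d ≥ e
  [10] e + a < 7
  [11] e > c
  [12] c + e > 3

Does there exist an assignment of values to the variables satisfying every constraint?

Unsatisfiable

From constraints 5 and 9: d ≥ e and e ≥ 3, so d ≥ 3. From constraints 3 and 4: d ≤ b and b ≤ 1, so d ≤ 1. But 1 < 3, so no value of d works.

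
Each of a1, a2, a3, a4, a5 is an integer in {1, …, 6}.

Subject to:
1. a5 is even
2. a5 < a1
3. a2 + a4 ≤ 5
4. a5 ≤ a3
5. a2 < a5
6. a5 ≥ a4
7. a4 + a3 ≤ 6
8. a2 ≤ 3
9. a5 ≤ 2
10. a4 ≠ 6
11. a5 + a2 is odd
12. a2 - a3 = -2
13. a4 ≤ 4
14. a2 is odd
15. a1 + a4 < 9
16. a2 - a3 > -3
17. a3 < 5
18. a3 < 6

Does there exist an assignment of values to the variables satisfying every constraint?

Satisfiable

Take a1 = 6, a2 = 1, a3 = 3, a4 = 1, a5 = 2. Then constraint 3: a2 + a4 = 2; constraint 7: a4 + a3 = 4, and every other listed constraint is also met.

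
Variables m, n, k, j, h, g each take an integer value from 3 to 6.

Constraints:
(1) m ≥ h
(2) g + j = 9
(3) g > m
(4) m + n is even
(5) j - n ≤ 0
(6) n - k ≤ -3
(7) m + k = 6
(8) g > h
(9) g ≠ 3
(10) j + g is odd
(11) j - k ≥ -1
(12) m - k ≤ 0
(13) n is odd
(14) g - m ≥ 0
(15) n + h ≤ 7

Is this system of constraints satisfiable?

Unsatisfiable

Constraints 5, 6, and 11 give n − j ≥ 0, j − k ≥ -1, k − n ≥ 3.
Adding all 3 inequalities: the left sides telescope to 0, and the right sides sum to 0 + (-1) + 3 = 2. So 0 ≥ 2, which is false.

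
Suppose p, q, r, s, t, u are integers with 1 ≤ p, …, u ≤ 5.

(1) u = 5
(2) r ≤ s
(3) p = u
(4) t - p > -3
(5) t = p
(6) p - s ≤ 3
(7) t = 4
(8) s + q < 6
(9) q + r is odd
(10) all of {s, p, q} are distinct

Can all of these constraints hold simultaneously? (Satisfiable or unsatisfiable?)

Unsatisfiable

Constraint 7 fixes t = 4 and constraint 1 fixes u = 5. Constraints 3 and 5 give t = p = u, so t = u. But 4 ≠ 5 — contradiction.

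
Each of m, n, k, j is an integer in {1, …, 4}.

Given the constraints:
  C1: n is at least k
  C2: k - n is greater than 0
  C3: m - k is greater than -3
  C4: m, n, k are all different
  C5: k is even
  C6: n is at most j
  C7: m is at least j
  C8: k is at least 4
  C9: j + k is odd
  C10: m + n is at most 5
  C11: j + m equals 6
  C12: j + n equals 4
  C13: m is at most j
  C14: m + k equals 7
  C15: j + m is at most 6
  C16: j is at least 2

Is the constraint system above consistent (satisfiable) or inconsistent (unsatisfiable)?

From constraints 7 and 16: m ≥ j ≥ 2. From constraints 1 and 8: n ≥ k ≥ 4. Hence m + n ≥ 6. But constraint 10 requires m + n ≤ 5, and 5 < 6. Contradiction.

Unsatisfiable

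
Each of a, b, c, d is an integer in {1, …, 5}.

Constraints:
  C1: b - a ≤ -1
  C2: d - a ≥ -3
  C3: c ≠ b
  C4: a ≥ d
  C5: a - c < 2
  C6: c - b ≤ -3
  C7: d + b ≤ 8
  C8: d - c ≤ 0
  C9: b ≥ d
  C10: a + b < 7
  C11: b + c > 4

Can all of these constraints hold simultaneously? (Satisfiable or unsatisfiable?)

Unsatisfiable

Constraints 1, 2, 6, and 8 give a − b ≥ 1, b − c ≥ 3, c − d ≥ 0, d − a ≥ -3.
Adding all 4 inequalities: the left sides telescope to 0, and the right sides sum to 1 + 3 + 0 + (-3) = 1. So 0 ≥ 1, which is false.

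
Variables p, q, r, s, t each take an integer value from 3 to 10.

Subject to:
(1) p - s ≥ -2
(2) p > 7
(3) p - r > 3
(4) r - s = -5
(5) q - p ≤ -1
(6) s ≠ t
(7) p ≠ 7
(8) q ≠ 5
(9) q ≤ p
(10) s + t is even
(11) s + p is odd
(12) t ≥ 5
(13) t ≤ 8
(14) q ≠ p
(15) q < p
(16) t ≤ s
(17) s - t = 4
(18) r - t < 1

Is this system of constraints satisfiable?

Setting (p, q, r, s, t) = (10, 8, 4, 9, 5) satisfies everything: constraint 1: p - s = 1; constraint 3: p - r = 6, and the others follow.

Satisfiable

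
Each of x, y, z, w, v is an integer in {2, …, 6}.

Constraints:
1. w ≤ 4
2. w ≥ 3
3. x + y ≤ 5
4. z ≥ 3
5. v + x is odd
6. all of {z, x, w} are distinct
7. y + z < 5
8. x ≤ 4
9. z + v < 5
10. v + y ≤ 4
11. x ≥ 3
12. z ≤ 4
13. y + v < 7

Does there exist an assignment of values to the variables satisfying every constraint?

Constraints 1, 2, 4, 8, 11, and 12 confine each of z, x, w to the 2 values {3, 4}.
Constraint 6 requires all 3 of them to be distinct, but only 2 values are available — impossible by the pigeonhole principle.

Unsatisfiable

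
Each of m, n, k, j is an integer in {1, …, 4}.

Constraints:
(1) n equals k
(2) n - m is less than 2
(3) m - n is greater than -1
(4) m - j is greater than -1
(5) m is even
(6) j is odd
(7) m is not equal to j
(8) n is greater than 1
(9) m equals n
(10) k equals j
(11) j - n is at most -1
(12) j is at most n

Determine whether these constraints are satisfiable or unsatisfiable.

From constraints 1, 9, and 10, m = n = k = j, so m = j. But constraint 7 says m ≠ j. Contradiction.

Unsatisfiable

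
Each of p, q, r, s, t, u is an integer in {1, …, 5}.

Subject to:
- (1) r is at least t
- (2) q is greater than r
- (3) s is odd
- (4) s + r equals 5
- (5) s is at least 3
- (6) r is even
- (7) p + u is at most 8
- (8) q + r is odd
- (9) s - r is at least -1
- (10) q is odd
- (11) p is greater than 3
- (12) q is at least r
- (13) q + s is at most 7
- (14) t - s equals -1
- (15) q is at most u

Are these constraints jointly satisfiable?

Satisfiable

Take p = 4, q = 3, r = 2, s = 3, t = 2, u = 3. Then constraint 4: s + r = 5; constraint 7: p + u = 7; constraint 9: s - r = 1, and every other listed constraint is also met.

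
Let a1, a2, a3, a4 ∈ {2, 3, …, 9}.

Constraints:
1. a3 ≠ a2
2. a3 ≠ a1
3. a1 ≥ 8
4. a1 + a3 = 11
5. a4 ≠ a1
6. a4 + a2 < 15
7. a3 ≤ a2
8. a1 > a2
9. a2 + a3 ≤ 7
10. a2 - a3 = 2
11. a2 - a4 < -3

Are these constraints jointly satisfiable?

One satisfying assignment is a1 = 9, a2 = 4, a3 = 2, a4 = 8.
For the less obvious constraints — constraint 4: a1 + a3 = 11; constraint 6: a4 + a2 = 12; constraint 9: a2 + a3 = 6 — and the others hold by inspection.

Satisfiable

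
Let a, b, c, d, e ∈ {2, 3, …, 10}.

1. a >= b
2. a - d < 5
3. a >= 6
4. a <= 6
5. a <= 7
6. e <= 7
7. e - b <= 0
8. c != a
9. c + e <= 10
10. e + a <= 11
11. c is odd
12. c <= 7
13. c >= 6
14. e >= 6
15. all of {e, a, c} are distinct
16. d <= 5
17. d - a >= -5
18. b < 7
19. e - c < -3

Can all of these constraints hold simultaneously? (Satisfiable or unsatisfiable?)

Constraints 3, 5, 6, 12, 13, and 14 confine each of e, a, c to the 2 values {6, 7}.
Constraint 15 requires all 3 of them to be distinct, but only 2 values are available — impossible by the pigeonhole principle.

Unsatisfiable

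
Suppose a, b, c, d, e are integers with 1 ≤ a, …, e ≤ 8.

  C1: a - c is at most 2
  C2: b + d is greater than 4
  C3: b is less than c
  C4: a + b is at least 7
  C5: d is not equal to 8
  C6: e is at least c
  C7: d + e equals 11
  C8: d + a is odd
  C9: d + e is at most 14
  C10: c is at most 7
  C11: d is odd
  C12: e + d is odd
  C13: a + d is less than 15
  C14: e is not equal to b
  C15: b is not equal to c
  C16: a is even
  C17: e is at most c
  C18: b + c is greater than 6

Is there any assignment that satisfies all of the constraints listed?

Satisfiable

Take a = 8, b = 2, c = 6, d = 5, e = 6. Then constraint 1: a - c = 2; constraint 2: b + d = 7, and every other listed constraint is also met.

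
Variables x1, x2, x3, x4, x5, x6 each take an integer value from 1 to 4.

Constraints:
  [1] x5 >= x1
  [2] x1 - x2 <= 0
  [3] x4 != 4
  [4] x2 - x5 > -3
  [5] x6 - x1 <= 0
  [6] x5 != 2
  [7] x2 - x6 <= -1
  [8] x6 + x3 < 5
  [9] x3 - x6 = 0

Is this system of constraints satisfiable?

Unsatisfiable

Constraints 2, 5, and 7 give x2 − x1 ≥ 0, x1 − x6 ≥ 0, x6 − x2 ≥ 1.
Adding all 3 inequalities: the left sides telescope to 0, and the right sides sum to 0 + 0 + 1 = 1. So 0 ≥ 1, which is false.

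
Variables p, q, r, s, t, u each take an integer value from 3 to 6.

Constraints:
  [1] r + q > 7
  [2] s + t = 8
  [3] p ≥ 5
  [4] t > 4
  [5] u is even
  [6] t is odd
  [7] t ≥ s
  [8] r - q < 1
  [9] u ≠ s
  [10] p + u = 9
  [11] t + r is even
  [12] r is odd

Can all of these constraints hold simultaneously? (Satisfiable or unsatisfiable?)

Satisfiable

Take p = 5, q = 5, r = 5, s = 3, t = 5, u = 4. Then constraint 1: r + q = 10; constraint 2: s + t = 8; constraint 8: r - q = 0, and every other listed constraint is also met.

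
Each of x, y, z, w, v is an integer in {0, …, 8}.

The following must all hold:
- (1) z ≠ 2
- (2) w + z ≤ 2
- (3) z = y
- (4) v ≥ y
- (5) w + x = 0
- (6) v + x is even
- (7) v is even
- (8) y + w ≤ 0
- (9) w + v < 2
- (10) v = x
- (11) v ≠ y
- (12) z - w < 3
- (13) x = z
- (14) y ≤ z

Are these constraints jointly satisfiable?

Unsatisfiable

From constraints 3, 10, and 13, v = x = z = y, so v = y. But constraint 11 says v ≠ y. Contradiction.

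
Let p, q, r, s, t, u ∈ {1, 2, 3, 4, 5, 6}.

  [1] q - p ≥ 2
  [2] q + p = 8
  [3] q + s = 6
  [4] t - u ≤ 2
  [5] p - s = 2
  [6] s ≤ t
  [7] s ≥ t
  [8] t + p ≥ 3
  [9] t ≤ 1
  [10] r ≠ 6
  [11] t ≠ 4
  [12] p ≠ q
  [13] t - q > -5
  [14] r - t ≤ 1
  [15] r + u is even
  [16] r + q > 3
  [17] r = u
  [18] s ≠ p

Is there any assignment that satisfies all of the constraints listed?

Satisfiable

Setting (p, q, r, s, t, u) = (3, 5, 1, 1, 1, 1) satisfies everything: constraint 1: q - p = 2; constraint 2: q + p = 8; constraint 3: q + s = 6, and the others follow.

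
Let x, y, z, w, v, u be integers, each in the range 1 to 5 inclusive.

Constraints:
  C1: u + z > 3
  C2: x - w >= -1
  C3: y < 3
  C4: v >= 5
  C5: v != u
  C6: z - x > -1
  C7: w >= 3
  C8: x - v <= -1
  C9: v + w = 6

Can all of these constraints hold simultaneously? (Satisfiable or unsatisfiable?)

From constraint 4: v ≥ 5. From constraint 7: w ≥ 3. Hence v + w ≥ 8. But constraint 9 requires v + w = 6, and 6 < 8. Contradiction.

Unsatisfiable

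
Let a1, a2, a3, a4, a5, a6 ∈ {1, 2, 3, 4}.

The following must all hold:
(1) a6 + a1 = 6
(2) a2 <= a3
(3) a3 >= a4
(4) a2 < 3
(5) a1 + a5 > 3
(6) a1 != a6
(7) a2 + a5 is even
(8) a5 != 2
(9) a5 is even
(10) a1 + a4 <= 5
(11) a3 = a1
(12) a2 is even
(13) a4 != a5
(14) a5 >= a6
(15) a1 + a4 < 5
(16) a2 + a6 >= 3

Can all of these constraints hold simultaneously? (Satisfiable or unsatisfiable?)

Take a1 = 2, a2 = 2, a3 = 2, a4 = 2, a5 = 4, a6 = 4. Then constraint 1: a6 + a1 = 6; constraint 5: a1 + a5 = 6; constraint 10: a1 + a4 = 4, and every other listed constraint is also met.

Satisfiable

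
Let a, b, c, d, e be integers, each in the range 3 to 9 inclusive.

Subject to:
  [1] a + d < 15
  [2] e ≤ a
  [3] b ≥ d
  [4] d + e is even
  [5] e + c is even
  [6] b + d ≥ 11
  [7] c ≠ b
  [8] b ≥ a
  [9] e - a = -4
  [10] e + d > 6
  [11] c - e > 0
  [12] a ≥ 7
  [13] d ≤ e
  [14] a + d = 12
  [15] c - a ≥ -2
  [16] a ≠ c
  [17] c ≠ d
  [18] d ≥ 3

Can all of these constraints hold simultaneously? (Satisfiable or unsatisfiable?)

Satisfiable

Setting (a, b, c, d, e) = (8, 9, 6, 4, 4) satisfies everything: constraint 1: a + d = 12; constraint 6: b + d = 13, and the others follow.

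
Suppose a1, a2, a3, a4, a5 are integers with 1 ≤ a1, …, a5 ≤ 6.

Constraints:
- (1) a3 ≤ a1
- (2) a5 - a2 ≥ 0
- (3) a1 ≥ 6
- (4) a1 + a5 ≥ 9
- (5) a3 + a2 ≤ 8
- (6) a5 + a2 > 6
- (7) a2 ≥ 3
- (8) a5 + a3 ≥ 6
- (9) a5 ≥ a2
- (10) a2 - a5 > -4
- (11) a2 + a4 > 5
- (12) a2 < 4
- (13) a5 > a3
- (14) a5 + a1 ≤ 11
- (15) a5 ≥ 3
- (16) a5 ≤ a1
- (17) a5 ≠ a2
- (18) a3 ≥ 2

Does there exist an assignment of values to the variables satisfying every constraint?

The assignment a1 = 6, a2 = 3, a3 = 2, a4 = 3, a5 = 4 works:
  constraint 2 holds since a5 - a2 = 1.
  constraint 4 holds since a1 + a5 = 10.
The rest check out directly.

Satisfiable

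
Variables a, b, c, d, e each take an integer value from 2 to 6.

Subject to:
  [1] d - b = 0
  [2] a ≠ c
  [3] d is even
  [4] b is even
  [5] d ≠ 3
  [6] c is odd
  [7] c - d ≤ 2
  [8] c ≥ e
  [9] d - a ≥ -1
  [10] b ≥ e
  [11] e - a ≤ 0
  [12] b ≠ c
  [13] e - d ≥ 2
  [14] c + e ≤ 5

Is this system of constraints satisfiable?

Constraints 9, 11, and 13 give d − a ≥ -1, a − e ≥ 0, e − d ≥ 2.
Adding all 3 inequalities: the left sides telescope to 0, and the right sides sum to (-1) + 0 + 2 = 1. So 0 ≥ 1, which is false.

Unsatisfiable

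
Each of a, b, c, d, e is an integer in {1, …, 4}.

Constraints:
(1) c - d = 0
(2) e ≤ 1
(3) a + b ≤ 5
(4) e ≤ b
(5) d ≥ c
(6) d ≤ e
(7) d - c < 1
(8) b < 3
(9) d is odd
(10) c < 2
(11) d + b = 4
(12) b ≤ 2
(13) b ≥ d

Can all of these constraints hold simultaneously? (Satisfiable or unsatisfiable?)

Unsatisfiable

From constraints 2 and 6: d ≤ e ≤ 1. From constraint 12: b ≤ 2. Hence d + b ≤ 3. But constraint 11 requires d + b = 4, and 4 > 3. Contradiction.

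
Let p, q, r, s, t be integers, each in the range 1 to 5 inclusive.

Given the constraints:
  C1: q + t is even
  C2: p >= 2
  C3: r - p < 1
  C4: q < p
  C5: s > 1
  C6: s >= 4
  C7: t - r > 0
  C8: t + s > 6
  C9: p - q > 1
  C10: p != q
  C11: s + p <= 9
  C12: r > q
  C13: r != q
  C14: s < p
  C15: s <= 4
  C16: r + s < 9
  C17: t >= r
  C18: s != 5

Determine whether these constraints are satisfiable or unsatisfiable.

Satisfiable

Try p = 5, q = 1, r = 4, s = 4, t = 5.
Check constraint 3: r - p = -1; constraint 7: t - r = 1; constraint 8: t + s = 9. The remaining constraints are straightforward to verify.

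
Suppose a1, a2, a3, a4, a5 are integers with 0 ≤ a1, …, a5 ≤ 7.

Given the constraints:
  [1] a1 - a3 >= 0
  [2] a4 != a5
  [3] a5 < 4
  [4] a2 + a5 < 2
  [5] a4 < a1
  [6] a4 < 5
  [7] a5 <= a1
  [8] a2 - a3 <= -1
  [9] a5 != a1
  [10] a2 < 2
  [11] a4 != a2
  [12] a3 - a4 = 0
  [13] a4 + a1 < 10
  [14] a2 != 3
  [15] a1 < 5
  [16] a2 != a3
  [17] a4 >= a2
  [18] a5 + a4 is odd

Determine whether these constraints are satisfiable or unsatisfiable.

Satisfiable

One satisfying assignment is a1 = 4, a2 = 1, a3 = 3, a4 = 3, a5 = 0.
For the less obvious constraints — constraint 1: a1 - a3 = 1; constraint 4: a2 + a5 = 1 — and the others hold by inspection.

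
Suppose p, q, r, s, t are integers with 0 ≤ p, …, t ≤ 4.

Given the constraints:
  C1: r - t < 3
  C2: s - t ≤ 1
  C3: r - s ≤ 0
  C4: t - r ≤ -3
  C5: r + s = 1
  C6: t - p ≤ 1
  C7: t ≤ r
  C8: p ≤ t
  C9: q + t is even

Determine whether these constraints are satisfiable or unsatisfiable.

Unsatisfiable

Constraints 2, 3, and 4 give r − t ≥ 3, t − s ≥ -1, s − r ≥ 0.
Adding all 3 inequalities: the left sides telescope to 0, and the right sides sum to 3 + (-1) + 0 = 2. So 0 ≥ 2, which is false.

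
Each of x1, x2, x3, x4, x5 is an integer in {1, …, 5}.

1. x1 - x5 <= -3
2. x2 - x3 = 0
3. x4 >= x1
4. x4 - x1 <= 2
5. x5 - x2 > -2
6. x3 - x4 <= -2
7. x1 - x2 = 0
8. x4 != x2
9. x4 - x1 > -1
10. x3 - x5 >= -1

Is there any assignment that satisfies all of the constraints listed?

Unsatisfiable

Constraints 1, 4, 6, and 10 give x1 − x4 ≥ -2, x4 − x3 ≥ 2, x3 − x5 ≥ -1, x5 − x1 ≥ 3.
Adding all 4 inequalities: the left sides telescope to 0, and the right sides sum to (-2) + 2 + (-1) + 3 = 2. So 0 ≥ 2, which is false.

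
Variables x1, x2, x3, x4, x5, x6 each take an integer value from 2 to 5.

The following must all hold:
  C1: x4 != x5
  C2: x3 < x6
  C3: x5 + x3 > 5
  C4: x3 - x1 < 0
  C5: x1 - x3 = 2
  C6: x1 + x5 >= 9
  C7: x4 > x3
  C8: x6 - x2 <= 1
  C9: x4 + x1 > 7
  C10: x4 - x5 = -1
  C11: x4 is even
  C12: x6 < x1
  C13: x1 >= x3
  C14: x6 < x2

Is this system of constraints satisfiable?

Take x1 = 4, x2 = 5, x3 = 2, x4 = 4, x5 = 5, x6 = 3. Then constraint 3: x5 + x3 = 7; constraint 4: x3 - x1 = -2, and every other listed constraint is also met.

Satisfiable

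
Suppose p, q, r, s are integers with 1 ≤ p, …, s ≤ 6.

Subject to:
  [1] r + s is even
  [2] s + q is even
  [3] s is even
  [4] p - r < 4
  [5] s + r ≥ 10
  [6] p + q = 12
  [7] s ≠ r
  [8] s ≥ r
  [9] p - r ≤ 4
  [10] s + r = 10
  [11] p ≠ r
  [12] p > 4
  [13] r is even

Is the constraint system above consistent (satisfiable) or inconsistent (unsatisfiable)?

Setting (p, q, r, s) = (6, 6, 4, 6) satisfies everything: constraint 4: p - r = 2; constraint 5: s + r = 10; constraint 6: p + q = 12, and the others follow.

Satisfiable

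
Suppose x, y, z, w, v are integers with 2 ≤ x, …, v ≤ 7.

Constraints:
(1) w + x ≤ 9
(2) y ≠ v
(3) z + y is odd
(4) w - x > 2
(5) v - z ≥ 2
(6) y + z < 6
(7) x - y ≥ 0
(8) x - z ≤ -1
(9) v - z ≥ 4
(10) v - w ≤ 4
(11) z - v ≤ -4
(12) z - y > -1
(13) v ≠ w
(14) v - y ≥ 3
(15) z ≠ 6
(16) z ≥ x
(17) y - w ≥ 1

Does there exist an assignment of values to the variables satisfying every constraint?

Constraints 7, 8, 9, 10, and 17 give x − y ≥ 0, y − w ≥ 1, w − v ≥ -4, v − z ≥ 4, z − x ≥ 1.
Adding all 5 inequalities: the left sides telescope to 0, and the right sides sum to 0 + 1 + (-4) + 4 + 1 = 2. So 0 ≥ 2, which is false.

Unsatisfiable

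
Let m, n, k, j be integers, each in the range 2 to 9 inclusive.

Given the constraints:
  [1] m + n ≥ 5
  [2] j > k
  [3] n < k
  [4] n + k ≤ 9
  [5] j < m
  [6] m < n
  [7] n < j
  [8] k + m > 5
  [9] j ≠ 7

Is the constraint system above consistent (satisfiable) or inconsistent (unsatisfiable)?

Constraints 2, 3, 5, and 6 give j < m, m < n, n < k, k < j. Chaining: j < m < n < k < j, which forces j < j — impossible.

Unsatisfiable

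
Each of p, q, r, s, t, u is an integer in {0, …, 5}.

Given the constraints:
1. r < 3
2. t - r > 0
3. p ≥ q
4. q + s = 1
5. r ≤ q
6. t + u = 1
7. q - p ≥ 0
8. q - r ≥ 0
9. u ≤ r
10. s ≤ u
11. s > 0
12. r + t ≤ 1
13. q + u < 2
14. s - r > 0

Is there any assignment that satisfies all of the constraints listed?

Constraints 9, 10, and 14 give s ≤ u, u ≤ r, r < s. Chaining: s ≤ u ≤ r < s, which forces s < s — impossible.

Unsatisfiable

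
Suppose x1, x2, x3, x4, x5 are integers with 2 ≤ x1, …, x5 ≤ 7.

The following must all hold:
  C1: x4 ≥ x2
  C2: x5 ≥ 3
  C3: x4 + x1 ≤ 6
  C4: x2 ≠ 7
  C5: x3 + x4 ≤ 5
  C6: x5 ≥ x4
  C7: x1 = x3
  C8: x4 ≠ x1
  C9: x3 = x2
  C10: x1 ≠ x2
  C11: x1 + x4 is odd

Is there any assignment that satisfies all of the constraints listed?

From constraints 7 and 9, x1 = x3 = x2, so x1 = x2. But constraint 10 says x1 ≠ x2. Contradiction.

Unsatisfiable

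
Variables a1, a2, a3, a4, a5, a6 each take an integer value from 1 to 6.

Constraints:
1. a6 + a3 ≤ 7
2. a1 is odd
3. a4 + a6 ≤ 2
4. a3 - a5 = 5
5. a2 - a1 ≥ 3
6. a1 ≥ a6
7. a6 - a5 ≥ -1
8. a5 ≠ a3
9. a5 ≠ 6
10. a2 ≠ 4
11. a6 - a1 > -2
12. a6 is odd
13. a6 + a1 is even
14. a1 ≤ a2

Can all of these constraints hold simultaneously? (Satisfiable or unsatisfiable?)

Satisfiable

One satisfying assignment is a1 = 1, a2 = 6, a3 = 6, a4 = 1, a5 = 1, a6 = 1.
For the less obvious constraints — constraint 1: a6 + a3 = 7; constraint 3: a4 + a6 = 2 — and the others hold by inspection.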